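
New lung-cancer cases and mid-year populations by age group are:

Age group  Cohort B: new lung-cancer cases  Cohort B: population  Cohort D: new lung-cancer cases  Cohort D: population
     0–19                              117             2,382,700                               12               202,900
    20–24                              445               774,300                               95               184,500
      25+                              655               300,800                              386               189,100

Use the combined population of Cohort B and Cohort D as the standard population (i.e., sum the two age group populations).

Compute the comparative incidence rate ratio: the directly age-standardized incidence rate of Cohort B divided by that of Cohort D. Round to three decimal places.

1.060

Age-specific rates per 100,000 for Cohort B: 4.91, 57.47, 217.75.
For Cohort D: 5.91, 51.49, 204.12.
Combined standard total = 4,034,300; weights = 0.6409, 0.2377, 0.1214.
Cohort B: 0.6409×4.91 + 0.2377×57.47 + 0.1214×217.75 = 43.2483 per 100,000.
Cohort D: 0.6409×5.91 + 0.2377×51.49 + 0.1214×204.12 = 40.8154 per 100,000.
Ratio = 43.2483 ÷ 40.8154 = 1.05961.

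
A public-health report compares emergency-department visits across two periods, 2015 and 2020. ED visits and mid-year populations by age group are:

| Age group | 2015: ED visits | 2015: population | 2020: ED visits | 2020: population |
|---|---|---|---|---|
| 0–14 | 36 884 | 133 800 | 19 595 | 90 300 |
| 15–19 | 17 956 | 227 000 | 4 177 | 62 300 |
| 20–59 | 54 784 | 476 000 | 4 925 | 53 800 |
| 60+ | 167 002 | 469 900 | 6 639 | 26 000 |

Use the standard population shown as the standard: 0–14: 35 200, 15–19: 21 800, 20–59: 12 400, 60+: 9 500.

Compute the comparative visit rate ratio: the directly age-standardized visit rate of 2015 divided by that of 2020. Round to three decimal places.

1.282

Age-specific rates per 1 000 for 2015: 275.665, 79.101, 115.092, 355.399.
For 2020: 216.999, 67.047, 91.543, 255.346.
Standard total = 78 900; weights = 0.4461, 0.2763, 0.1572, 0.1204.
2015: 0.4461×275.665 + 0.2763×79.101 + 0.1572×115.092 + 0.1204×355.399 = 205.7194 per 1 000.
2020: 0.4461×216.999 + 0.2763×67.047 + 0.1572×91.543 + 0.1204×255.346 = 160.4676 per 1 000.
Ratio = 205.7194 ÷ 160.4676 = 1.28200.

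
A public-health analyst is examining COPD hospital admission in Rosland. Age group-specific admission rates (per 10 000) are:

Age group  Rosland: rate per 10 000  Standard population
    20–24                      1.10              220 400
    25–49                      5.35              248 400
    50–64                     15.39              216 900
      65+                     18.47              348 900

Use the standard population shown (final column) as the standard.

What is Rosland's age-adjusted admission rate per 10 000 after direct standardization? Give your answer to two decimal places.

Standard total = 1 034 600; weights = 0.2130, 0.2401, 0.2096, 0.3372.
Standardized rate: 0.2130×1.10 + 0.2401×5.35 + 0.2096×15.39 + 0.3372×18.47 = 10.9740 per 10 000.

10.97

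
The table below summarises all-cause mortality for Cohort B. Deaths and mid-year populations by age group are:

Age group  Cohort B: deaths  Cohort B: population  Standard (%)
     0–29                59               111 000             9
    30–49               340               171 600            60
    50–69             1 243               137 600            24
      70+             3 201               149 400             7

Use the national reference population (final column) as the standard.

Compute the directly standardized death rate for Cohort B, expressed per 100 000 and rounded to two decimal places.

Age-specific rates per 100 000 for Cohort B: 53.15, 198.14, 903.34, 2142.57.
Standard weights: 0.09, 0.60, 0.24, 0.07.
Standardized rate: 0.0900×53.15 + 0.6000×198.14 + 0.2400×903.34 + 0.0700×2142.57 = 490.4471 per 100 000.

490.45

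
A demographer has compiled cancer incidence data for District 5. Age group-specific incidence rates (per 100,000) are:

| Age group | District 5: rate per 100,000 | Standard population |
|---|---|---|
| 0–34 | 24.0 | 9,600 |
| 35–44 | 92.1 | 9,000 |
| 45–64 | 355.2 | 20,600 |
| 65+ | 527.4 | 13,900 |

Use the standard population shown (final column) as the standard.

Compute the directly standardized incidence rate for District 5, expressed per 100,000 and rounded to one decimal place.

Standard total = 53,100; weights = 0.1808, 0.1695, 0.3879, 0.2618.
Standardized rate: 0.1808×24.0 + 0.1695×92.1 + 0.3879×355.2 + 0.2618×527.4 = 295.8056 per 100,000.

295.8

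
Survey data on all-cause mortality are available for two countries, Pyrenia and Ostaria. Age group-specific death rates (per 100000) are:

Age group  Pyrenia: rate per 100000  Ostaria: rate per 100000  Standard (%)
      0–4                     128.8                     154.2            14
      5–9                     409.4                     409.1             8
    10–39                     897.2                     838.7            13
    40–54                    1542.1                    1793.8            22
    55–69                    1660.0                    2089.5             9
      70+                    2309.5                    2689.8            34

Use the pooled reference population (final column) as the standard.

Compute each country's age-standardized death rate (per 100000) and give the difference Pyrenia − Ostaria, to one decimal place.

-219.3

Standard weights: 0.14, 0.08, 0.13, 0.22, 0.09, 0.34.
Pyrenia: 0.1400×128.8 + 0.0800×409.4 + 0.1300×897.2 + 0.2200×1542.1 + 0.0900×1660.0 + 0.3400×2309.5 = 1441.3120 per 100000.
Ostaria: 0.1400×154.2 + 0.0800×409.1 + 0.1300×838.7 + 0.2200×1793.8 + 0.0900×2089.5 + 0.3400×2689.8 = 1660.5700 per 100000.
Difference = 1441.3120 − 1660.5700 = -219.2580.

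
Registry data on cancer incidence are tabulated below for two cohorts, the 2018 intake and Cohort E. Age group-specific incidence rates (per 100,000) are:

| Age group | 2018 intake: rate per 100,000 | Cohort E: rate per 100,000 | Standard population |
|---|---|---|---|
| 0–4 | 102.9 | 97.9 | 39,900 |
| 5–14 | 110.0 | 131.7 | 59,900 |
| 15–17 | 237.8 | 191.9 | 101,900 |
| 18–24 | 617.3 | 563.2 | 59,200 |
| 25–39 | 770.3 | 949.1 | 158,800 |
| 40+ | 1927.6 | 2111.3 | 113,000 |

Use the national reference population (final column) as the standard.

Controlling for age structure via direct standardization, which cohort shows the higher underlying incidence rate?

Cohort E

Standard total = 532,700; weights = 0.0749, 0.1124, 0.1913, 0.1111, 0.2981, 0.2121.
The 2018 intake: 0.0749×102.9 + 0.1124×110.0 + 0.1913×237.8 + 0.1111×617.3 + 0.2981×770.3 + 0.2121×1927.6 = 772.6922 per 100,000.
Cohort E: 0.0749×97.9 + 0.1124×131.7 + 0.1913×191.9 + 0.1111×563.2 + 0.2981×949.1 + 0.2121×2111.3 = 852.2340 per 100,000.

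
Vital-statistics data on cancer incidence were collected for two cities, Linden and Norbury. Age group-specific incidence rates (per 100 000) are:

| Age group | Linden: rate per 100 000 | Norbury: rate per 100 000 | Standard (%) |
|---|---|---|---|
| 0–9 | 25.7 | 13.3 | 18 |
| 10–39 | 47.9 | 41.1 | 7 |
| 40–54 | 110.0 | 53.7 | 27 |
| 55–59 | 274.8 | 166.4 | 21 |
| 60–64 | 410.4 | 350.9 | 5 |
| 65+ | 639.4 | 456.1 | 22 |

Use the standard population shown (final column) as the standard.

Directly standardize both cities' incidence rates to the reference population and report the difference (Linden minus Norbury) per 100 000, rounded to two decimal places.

Standard weights: 0.18, 0.07, 0.27, 0.21, 0.05, 0.22.
Linden: 0.1800×25.7 + 0.0700×47.9 + 0.2700×110.0 + 0.2100×274.8 + 0.0500×410.4 + 0.2200×639.4 = 256.5750 per 100 000.
Norbury: 0.1800×13.3 + 0.0700×41.1 + 0.2700×53.7 + 0.2100×166.4 + 0.0500×350.9 + 0.2200×456.1 = 172.6010 per 100 000.
Difference = 256.5750 − 172.6010 = 83.9740.

83.97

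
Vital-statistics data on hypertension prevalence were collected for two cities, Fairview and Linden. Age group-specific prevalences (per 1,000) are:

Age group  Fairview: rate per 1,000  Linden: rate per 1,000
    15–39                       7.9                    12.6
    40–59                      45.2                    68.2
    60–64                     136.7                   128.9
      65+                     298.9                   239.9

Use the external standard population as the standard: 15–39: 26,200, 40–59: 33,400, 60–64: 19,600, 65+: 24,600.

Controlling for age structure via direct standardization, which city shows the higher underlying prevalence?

Fairview

Standard total = 103,800; weights = 0.2524, 0.3218, 0.1888, 0.2370.
Fairview: 0.2524×7.9 + 0.3218×45.2 + 0.1888×136.7 + 0.2370×298.9 = 113.1881 per 1,000.
Linden: 0.2524×12.6 + 0.3218×68.2 + 0.1888×128.9 + 0.2370×239.9 = 106.3197 per 1,000.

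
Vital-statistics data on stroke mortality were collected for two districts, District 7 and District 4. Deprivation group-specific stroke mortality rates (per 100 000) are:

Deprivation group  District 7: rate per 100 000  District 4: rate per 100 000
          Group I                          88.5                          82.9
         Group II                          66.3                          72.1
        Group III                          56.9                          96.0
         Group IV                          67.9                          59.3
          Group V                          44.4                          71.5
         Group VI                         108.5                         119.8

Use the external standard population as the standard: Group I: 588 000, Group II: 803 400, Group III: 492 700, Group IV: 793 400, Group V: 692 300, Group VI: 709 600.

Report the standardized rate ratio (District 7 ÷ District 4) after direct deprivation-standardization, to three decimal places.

0.879

Standard total = 4 079 400; weights = 0.1441, 0.1969, 0.1208, 0.1945, 0.1697, 0.1739.
District 7: 0.1441×88.5 + 0.1969×66.3 + 0.1208×56.9 + 0.1945×67.9 + 0.1697×44.4 + 0.1739×108.5 = 72.2998 per 100 000.
District 4: 0.1441×82.9 + 0.1969×72.1 + 0.1208×96.0 + 0.1945×59.3 + 0.1697×71.5 + 0.1739×119.8 = 82.2493 per 100 000.
Ratio = 72.2998 ÷ 82.2493 = 0.87903.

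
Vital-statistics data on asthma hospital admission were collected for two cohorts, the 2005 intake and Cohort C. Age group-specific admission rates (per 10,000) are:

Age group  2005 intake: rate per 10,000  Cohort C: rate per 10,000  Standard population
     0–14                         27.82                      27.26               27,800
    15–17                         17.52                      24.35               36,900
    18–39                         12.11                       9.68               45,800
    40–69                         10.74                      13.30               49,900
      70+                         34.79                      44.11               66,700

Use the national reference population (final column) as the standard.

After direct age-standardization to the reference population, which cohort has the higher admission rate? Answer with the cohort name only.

Standard total = 227,100; weights = 0.1224, 0.1625, 0.2017, 0.2197, 0.2937.
The 2005 intake: 0.1224×27.82 + 0.1625×17.52 + 0.2017×12.11 + 0.2197×10.74 + 0.2937×34.79 = 21.2723 per 10,000.
Cohort C: 0.1224×27.26 + 0.1625×24.35 + 0.2017×9.68 + 0.2197×13.30 + 0.2937×44.11 = 25.1233 per 10,000.

Cohort C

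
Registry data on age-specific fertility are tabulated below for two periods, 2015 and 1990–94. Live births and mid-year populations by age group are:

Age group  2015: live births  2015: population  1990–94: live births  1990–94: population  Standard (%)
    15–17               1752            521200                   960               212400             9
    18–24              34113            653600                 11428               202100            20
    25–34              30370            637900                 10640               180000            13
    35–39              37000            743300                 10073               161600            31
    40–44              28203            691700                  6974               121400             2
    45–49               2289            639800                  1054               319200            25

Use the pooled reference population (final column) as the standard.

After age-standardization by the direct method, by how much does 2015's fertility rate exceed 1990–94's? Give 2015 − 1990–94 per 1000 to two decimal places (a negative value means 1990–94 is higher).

Age-specific rates per 1000 for 2015: 3.361, 52.192, 47.609, 49.778, 40.773, 3.578.
For 1990–94: 4.520, 56.546, 59.111, 62.333, 57.446, 3.302.
Standard weights: 0.09, 0.20, 0.13, 0.31, 0.02, 0.25.
2015: 0.0900×3.361 + 0.2000×52.192 + 0.1300×47.609 + 0.3100×49.778 + 0.0200×40.773 + 0.2500×3.578 = 34.0713 per 1000.
1990–94: 0.0900×4.520 + 0.2000×56.546 + 0.1300×59.111 + 0.3100×62.333 + 0.0200×57.446 + 0.2500×3.302 = 40.6981 per 1000.
Difference = 34.0713 − 40.6981 = -6.6268.

-6.63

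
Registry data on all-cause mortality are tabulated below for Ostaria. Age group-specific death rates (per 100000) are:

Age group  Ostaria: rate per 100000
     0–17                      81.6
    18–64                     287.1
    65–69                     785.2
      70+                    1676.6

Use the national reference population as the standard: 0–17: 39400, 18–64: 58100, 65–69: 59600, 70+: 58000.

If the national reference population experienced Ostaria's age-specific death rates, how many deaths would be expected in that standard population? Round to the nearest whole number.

1639

Expected deaths = Σ (standard pop × age-specific rate ÷ 100000)
= 39400×81.6/100000 + 58100×287.1/100000 + 59600×785.2/100000 + 58000×1676.6/100000
= 32.15 + 166.81 + 467.98 + 972.43 = 1639.36.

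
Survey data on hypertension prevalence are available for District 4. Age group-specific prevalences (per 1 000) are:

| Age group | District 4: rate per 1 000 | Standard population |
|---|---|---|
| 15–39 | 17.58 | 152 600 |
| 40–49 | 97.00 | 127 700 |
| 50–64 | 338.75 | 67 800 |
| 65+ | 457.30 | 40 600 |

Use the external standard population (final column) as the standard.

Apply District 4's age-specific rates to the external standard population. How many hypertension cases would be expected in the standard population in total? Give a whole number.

56603

Expected hypertension cases = Σ (standard pop × age-specific rate ÷ 1 000)
= 152 600×17.58/1 000 + 127 700×97.00/1 000 + 67 800×338.75/1 000 + 40 600×457.30/1 000
= 2682.71 + 12386.90 + 22967.25 + 18566.38 = 56603.24.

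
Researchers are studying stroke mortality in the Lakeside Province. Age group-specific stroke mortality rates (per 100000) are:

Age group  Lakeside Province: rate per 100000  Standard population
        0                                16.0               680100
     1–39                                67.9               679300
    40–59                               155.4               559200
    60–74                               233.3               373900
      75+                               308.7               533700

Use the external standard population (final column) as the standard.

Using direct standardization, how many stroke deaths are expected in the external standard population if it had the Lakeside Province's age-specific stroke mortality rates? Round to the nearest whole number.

3959

Expected stroke deaths = Σ (standard pop × age-specific rate ÷ 100000)
= 680100×16.0/100000 + 679300×67.9/100000 + 559200×155.4/100000 + 373900×233.3/100000 + 533700×308.7/100000
= 108.82 + 461.24 + 869.00 + 872.31 + 1647.53 = 3958.90.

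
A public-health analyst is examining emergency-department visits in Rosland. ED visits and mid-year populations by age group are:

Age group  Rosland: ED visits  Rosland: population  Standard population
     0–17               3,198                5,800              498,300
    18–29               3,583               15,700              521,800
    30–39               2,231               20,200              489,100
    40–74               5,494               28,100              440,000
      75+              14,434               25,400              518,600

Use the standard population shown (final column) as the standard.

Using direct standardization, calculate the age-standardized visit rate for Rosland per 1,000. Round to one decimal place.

335.8

Age-specific rates per 1,000 for Rosland: 551.379, 228.217, 110.446, 195.516, 568.268.
Standard total = 2,467,800; weights = 0.2019, 0.2114, 0.1982, 0.1783, 0.2101.
Standardized rate: 0.2019×551.379 + 0.2114×228.217 + 0.1982×110.446 + 0.1783×195.516 + 0.2101×568.268 = 335.7587 per 1,000.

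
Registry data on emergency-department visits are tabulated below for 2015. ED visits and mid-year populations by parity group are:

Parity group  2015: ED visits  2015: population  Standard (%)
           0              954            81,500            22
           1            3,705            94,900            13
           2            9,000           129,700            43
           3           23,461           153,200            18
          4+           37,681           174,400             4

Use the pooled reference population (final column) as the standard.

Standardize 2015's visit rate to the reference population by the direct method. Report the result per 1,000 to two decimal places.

Parity-specific rates per 1,000 for 2015: 11.706, 39.041, 69.391, 153.140, 216.061.
Standard weights: 0.22, 0.13, 0.43, 0.18, 0.04.
Standardized rate: 0.2200×11.706 + 0.1300×39.041 + 0.4300×69.391 + 0.1800×153.140 + 0.0400×216.061 = 73.6962 per 1,000.

73.70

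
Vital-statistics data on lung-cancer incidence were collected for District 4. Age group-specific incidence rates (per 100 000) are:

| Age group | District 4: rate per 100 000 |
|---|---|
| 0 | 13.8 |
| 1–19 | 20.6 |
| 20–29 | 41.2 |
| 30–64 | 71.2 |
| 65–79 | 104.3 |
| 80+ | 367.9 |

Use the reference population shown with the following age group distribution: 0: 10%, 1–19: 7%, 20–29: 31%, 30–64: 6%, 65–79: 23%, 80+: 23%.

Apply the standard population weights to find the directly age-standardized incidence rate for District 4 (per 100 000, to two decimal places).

Standard weights: 0.10, 0.07, 0.31, 0.06, 0.23, 0.23.
Standardized rate: 0.1000×13.8 + 0.0700×20.6 + 0.3100×41.2 + 0.0600×71.2 + 0.2300×104.3 + 0.2300×367.9 = 128.4720 per 100 000.

128.47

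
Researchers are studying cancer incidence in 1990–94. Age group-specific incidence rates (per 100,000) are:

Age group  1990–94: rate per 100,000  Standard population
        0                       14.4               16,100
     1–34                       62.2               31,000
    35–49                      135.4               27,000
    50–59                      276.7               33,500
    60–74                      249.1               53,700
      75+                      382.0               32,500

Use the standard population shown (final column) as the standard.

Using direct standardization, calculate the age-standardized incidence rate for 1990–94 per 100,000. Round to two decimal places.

210.92

Standard total = 193,800; weights = 0.0831, 0.1600, 0.1393, 0.1729, 0.2771, 0.1677.
Standardized rate: 0.0831×14.4 + 0.1600×62.2 + 0.1393×135.4 + 0.1729×276.7 + 0.2771×249.1 + 0.1677×382.0 = 210.9234 per 100,000.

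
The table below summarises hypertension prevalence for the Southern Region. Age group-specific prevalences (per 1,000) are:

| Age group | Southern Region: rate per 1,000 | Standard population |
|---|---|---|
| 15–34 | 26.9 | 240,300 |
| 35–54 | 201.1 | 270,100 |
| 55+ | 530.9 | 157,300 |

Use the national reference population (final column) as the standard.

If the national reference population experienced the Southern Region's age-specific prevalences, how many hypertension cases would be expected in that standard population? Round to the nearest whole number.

144292

Expected hypertension cases = Σ (standard pop × age-specific rate ÷ 1,000)
= 240,300×26.9/1,000 + 270,100×201.1/1,000 + 157,300×530.9/1,000
= 6464.07 + 54317.11 + 83510.57 = 144291.75.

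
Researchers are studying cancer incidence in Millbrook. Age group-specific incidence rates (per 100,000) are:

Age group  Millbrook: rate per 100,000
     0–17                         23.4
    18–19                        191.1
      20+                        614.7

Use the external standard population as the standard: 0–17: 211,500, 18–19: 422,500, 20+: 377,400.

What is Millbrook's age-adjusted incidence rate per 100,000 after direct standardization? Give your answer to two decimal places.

Standard total = 1,011,400; weights = 0.2091, 0.4177, 0.3731.
Standardized rate: 0.2091×23.4 + 0.4177×191.1 + 0.3731×614.7 = 314.0959 per 100,000.

314.10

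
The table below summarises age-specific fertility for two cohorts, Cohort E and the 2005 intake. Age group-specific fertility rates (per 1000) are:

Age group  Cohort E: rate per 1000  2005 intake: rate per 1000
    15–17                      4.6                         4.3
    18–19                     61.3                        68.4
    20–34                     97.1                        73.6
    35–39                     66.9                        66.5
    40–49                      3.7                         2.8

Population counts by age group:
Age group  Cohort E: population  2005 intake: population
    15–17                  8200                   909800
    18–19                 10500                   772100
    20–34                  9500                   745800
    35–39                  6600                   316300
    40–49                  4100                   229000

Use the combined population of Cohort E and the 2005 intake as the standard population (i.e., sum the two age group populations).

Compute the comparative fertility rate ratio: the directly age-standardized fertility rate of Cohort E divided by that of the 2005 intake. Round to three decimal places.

1.095

Combined standard total = 3011900; weights = 0.3048, 0.2598, 0.2508, 0.1072, 0.0774.
Cohort E: 0.3048×4.6 + 0.2598×61.3 + 0.2508×97.1 + 0.1072×66.9 + 0.0774×3.7 = 49.1385 per 1000.
The 2005 intake: 0.3048×4.3 + 0.2598×68.4 + 0.2508×73.6 + 0.1072×66.5 + 0.0774×2.8 = 44.8862 per 1000.
Ratio = 49.1385 ÷ 44.8862 = 1.09473.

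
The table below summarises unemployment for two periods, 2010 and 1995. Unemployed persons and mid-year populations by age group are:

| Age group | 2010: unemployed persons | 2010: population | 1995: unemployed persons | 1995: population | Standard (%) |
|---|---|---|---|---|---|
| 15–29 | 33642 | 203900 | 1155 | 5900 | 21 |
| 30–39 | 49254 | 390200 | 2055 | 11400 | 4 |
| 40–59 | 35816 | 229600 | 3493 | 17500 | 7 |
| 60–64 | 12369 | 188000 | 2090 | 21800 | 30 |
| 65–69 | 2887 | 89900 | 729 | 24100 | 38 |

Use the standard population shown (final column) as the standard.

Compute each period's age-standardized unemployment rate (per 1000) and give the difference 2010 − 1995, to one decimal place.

-20.0

Age-specific rates per 1000 for 2010: 164.993, 126.228, 155.993, 65.793, 32.113.
For 1995: 195.763, 180.263, 199.600, 95.872, 30.249.
Standard weights: 0.21, 0.04, 0.07, 0.30, 0.38.
2010: 0.2100×164.993 + 0.0400×126.228 + 0.0700×155.993 + 0.3000×65.793 + 0.3800×32.113 = 82.5580 per 1000.
1995: 0.2100×195.763 + 0.0400×180.263 + 0.0700×199.600 + 0.3000×95.872 + 0.3800×30.249 = 102.5488 per 1000.
Difference = 82.5580 − 102.5488 = -19.9908.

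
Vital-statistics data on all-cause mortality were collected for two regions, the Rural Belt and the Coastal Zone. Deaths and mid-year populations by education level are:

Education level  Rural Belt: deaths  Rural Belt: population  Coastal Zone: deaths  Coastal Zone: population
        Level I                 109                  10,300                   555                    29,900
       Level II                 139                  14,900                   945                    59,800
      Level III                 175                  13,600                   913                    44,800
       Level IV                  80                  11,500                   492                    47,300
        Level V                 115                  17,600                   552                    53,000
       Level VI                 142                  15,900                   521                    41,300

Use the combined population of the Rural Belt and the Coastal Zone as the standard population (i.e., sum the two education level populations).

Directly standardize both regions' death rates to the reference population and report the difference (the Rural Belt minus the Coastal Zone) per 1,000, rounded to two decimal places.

-5.36

Education-specific rates per 1,000 for the Rural Belt: 10.583, 9.329, 12.868, 6.957, 6.534, 8.931.
For the Coastal Zone: 18.562, 15.803, 20.379, 10.402, 10.415, 12.615.
Combined standard total = 359,900; weights = 0.1117, 0.2076, 0.1623, 0.1634, 0.1962, 0.1589.
The Rural Belt: 0.1117×10.583 + 0.2076×9.329 + 0.1623×12.868 + 0.1634×6.957 + 0.1962×6.534 + 0.1589×8.931 = 9.0440 per 1,000.
The Coastal Zone: 0.1117×18.562 + 0.2076×15.803 + 0.1623×20.379 + 0.1634×10.402 + 0.1962×10.415 + 0.1589×12.615 = 14.4076 per 1,000.
Difference = 9.0440 − 14.4076 = -5.3636.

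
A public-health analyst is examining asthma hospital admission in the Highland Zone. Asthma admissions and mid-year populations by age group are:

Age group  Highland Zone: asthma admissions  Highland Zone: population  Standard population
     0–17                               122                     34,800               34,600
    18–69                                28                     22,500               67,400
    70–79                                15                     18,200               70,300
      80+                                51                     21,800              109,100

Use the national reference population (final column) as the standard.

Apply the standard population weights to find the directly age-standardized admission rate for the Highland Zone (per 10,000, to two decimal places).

18.42

Age-specific rates per 10,000 for the Highland Zone: 35.06, 12.44, 8.24, 23.39.
Standard total = 281,400; weights = 0.1230, 0.2395, 0.2498, 0.3877.
Standardized rate: 0.1230×35.06 + 0.2395×12.44 + 0.2498×8.24 + 0.3877×23.39 = 18.4203 per 10,000.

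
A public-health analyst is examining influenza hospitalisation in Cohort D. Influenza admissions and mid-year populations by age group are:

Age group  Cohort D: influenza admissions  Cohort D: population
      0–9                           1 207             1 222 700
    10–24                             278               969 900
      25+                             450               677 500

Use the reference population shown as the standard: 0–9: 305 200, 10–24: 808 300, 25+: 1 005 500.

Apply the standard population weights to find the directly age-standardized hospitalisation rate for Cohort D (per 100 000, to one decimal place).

Age-specific rates per 100 000 for Cohort D: 98.72, 28.66, 66.42.
Standard total = 2 119 000; weights = 0.1440, 0.3815, 0.4745.
Standardized rate: 0.1440×98.72 + 0.3815×28.66 + 0.4745×66.42 = 56.6693 per 100 000.

56.7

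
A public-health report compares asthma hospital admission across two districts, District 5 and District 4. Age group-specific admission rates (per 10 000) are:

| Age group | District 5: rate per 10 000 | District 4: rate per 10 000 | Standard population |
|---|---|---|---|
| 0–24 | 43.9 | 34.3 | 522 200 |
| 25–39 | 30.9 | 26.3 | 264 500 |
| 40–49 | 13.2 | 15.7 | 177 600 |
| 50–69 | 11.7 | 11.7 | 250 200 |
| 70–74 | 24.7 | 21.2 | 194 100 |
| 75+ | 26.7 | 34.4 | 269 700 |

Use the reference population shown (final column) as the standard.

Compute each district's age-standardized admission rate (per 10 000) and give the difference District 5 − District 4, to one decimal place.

2.6

Standard total = 1 678 300; weights = 0.3111, 0.1576, 0.1058, 0.1491, 0.1157, 0.1607.
District 5: 0.3111×43.9 + 0.1576×30.9 + 0.1058×13.2 + 0.1491×11.7 + 0.1157×24.7 + 0.1607×26.7 = 28.8176 per 10 000.
District 4: 0.3111×34.3 + 0.1576×26.3 + 0.1058×15.7 + 0.1491×11.7 + 0.1157×21.2 + 0.1607×34.4 = 26.2027 per 10 000.
Difference = 28.8176 − 26.2027 = 2.6148.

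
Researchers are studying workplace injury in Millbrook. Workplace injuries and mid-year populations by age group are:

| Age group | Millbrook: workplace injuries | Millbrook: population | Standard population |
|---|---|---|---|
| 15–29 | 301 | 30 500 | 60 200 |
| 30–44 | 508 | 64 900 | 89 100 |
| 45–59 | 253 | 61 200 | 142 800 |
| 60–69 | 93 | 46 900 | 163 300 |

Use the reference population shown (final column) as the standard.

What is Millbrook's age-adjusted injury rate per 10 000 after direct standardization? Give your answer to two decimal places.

Age-specific rates per 10 000 for Millbrook: 98.69, 78.27, 41.34, 19.83.
Standard total = 455 400; weights = 0.1322, 0.1957, 0.3136, 0.3586.
Standardized rate: 0.1322×98.69 + 0.1957×78.27 + 0.3136×41.34 + 0.3586×19.83 = 48.4338 per 10 000.

48.43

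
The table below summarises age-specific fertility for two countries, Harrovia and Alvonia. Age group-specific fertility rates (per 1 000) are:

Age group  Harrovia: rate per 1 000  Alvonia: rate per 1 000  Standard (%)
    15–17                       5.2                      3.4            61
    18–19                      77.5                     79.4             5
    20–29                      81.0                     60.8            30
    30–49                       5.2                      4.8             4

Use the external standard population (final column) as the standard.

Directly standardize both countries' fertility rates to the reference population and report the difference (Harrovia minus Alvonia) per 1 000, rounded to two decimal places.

7.08

Standard weights: 0.61, 0.05, 0.30, 0.04.
Harrovia: 0.6100×5.2 + 0.0500×77.5 + 0.3000×81.0 + 0.0400×5.2 = 31.5550 per 1 000.
Alvonia: 0.6100×3.4 + 0.0500×79.4 + 0.3000×60.8 + 0.0400×4.8 = 24.4760 per 1 000.
Difference = 31.5550 − 24.4760 = 7.0790.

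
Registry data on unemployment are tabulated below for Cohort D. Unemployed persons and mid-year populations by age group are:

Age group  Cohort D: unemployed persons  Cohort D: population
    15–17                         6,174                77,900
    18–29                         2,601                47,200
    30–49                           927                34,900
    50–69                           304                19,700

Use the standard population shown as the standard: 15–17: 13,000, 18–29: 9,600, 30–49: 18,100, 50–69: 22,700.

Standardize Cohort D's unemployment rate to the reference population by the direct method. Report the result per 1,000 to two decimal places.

37.70

Age-specific rates per 1,000 for Cohort D: 79.255, 55.106, 26.562, 15.431.
Standard total = 63,400; weights = 0.2050, 0.1514, 0.2855, 0.3580.
Standardized rate: 0.2050×79.255 + 0.1514×55.106 + 0.2855×26.562 + 0.3580×15.431 = 37.7034 per 1,000.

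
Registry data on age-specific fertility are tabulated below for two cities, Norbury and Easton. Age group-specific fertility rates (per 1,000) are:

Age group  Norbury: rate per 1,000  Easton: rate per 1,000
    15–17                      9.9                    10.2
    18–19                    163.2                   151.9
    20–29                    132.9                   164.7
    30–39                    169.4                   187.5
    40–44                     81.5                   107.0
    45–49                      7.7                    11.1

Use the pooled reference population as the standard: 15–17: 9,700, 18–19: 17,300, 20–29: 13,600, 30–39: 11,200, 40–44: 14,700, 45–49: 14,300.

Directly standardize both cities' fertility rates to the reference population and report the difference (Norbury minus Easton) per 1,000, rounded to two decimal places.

Standard total = 80,800; weights = 0.1200, 0.2141, 0.1683, 0.1386, 0.1819, 0.1770.
Norbury: 0.1200×9.9 + 0.2141×163.2 + 0.1683×132.9 + 0.1386×169.4 + 0.1819×81.5 + 0.1770×7.7 = 98.1717 per 1,000.
Easton: 0.1200×10.2 + 0.2141×151.9 + 0.1683×164.7 + 0.1386×187.5 + 0.1819×107.0 + 0.1770×11.1 = 108.8906 per 1,000.
Difference = 98.1717 − 108.8906 = -10.7189.

-10.72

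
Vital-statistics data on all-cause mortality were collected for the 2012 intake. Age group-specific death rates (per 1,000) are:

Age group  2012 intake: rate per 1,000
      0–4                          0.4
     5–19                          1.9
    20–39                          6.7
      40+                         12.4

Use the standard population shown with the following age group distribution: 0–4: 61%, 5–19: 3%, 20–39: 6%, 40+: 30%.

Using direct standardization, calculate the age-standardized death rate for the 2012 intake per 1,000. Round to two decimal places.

4.42

Standard weights: 0.61, 0.03, 0.06, 0.30.
Standardized rate: 0.6100×0.4 + 0.0300×1.9 + 0.0600×6.7 + 0.3000×12.4 = 4.4230 per 1,000.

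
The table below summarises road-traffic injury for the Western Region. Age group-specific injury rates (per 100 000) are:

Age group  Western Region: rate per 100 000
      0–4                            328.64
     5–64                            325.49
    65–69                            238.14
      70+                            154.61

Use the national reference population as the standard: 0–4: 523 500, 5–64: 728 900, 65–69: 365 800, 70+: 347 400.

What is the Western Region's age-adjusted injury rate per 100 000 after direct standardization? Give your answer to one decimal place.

279.9

Standard total = 1 965 600; weights = 0.2663, 0.3708, 0.1861, 0.1767.
Standardized rate: 0.2663×328.64 + 0.3708×325.49 + 0.1861×238.14 + 0.1767×154.61 = 279.8717 per 100 000.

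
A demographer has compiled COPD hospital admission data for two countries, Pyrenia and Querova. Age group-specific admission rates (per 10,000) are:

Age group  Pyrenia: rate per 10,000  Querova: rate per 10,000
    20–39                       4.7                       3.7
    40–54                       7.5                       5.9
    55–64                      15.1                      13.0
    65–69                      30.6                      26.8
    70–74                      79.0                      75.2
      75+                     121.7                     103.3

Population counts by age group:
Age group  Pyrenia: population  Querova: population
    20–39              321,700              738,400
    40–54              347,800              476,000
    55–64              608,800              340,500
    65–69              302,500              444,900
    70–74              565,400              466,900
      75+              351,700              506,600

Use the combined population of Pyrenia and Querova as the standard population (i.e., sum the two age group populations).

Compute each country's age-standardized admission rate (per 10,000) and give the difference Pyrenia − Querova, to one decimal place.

Combined standard total = 5,471,200; weights = 0.1938, 0.1506, 0.1735, 0.1366, 0.1887, 0.1569.
Pyrenia: 0.1938×4.7 + 0.1506×7.5 + 0.1735×15.1 + 0.1366×30.6 + 0.1887×79.0 + 0.1569×121.7 = 42.8375 per 10,000.
Querova: 0.1938×3.7 + 0.1506×5.9 + 0.1735×13.0 + 0.1366×26.8 + 0.1887×75.2 + 0.1569×103.3 = 37.9159 per 10,000.
Difference = 42.8375 − 37.9159 = 4.9216.

4.9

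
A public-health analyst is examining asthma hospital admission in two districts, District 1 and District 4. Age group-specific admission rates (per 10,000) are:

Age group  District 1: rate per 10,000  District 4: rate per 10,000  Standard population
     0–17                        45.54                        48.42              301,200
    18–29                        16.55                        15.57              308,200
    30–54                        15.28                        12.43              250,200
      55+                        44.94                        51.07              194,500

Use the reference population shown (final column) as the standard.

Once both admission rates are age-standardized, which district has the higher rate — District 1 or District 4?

District 4

Standard total = 1,054,100; weights = 0.2857, 0.2924, 0.2374, 0.1845.
District 1: 0.2857×45.54 + 0.2924×16.55 + 0.2374×15.28 + 0.1845×44.94 = 29.7707 per 10,000.
District 4: 0.2857×48.42 + 0.2924×15.57 + 0.2374×12.43 + 0.1845×51.07 = 30.7617 per 10,000.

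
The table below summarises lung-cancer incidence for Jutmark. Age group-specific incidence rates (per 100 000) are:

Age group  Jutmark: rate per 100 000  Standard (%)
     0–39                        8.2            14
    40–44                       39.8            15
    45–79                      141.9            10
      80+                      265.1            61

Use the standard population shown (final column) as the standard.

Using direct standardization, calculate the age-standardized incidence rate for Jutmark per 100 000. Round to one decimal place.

183.0

Standard weights: 0.14, 0.15, 0.10, 0.61.
Standardized rate: 0.1400×8.2 + 0.1500×39.8 + 0.1000×141.9 + 0.6100×265.1 = 183.0190 per 100 000.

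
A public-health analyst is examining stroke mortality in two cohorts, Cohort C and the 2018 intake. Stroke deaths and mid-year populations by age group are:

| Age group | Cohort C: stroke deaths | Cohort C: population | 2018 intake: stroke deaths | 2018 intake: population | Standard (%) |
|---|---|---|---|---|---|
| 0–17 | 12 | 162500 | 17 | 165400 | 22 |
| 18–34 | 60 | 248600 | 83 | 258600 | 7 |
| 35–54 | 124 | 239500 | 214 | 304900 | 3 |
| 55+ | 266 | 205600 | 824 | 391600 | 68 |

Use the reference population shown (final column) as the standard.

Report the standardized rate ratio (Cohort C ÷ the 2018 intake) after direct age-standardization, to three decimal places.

0.620

Age-specific rates per 100000 for Cohort C: 7.38, 24.14, 51.77, 129.38.
For the 2018 intake: 10.28, 32.10, 70.19, 210.42.
Standard weights: 0.22, 0.07, 0.03, 0.68.
Cohort C: 0.2200×7.38 + 0.0700×24.14 + 0.0300×51.77 + 0.6800×129.38 = 92.8440 per 100000.
The 2018 intake: 0.2200×10.28 + 0.0700×32.10 + 0.0300×70.19 + 0.6800×210.42 = 149.6983 per 100000.
Ratio = 92.8440 ÷ 149.6983 = 0.62021.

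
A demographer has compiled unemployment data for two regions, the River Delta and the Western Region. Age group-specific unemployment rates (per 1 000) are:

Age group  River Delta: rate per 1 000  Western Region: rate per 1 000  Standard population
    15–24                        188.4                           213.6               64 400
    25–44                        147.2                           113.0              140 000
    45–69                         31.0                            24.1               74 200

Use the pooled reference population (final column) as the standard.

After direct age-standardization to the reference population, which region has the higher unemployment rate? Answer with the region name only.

River Delta

Standard total = 278 600; weights = 0.2312, 0.5025, 0.2663.
The River Delta: 0.2312×188.4 + 0.5025×147.2 + 0.2663×31.0 = 125.7759 per 1 000.
The Western Region: 0.2312×213.6 + 0.5025×113.0 + 0.2663×24.1 = 112.5774 per 1 000.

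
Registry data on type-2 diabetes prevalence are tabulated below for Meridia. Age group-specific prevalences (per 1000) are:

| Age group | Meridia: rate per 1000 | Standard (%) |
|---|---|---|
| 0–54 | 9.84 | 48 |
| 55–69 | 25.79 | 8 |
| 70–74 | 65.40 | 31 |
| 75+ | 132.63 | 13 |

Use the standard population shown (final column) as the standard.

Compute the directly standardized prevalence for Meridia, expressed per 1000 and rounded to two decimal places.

44.30

Standard weights: 0.48, 0.08, 0.31, 0.13.
Standardized rate: 0.4800×9.84 + 0.0800×25.79 + 0.3100×65.40 + 0.1300×132.63 = 44.3023 per 1000.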